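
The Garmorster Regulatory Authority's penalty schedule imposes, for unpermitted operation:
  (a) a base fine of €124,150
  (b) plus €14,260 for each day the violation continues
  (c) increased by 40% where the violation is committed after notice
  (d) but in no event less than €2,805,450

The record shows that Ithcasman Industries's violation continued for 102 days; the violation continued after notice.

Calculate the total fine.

€2,805,450

Per-day component: 102 × €14,260 = €1,454,520
Base plus per-day: €124,150 + €1,454,520 = €1,578,670
Enhancement: 40% of €1,578,670 = €631,468
Enhanced fine: €1,578,670 + €631,468 = €2,210,138
Minimum €2,805,450: €2,210,138 is below the minimum → €2,805,450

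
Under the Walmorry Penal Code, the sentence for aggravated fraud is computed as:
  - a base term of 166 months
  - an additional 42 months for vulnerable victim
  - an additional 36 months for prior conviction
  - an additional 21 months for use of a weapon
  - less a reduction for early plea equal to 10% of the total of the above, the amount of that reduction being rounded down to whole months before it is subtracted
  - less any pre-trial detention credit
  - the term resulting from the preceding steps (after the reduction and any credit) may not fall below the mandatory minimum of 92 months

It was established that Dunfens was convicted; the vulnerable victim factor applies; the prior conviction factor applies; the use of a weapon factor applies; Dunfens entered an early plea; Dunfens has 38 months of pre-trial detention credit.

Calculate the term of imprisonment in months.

Vulnerable victim enhancement: +42 months
Prior conviction enhancement: +36 months
Use of a weapon enhancement: +21 months
Adjusted term: 166 months + 42 months + 36 months + 21 months = 265 months
Early plea reduction: 10% of 265 months = 26 months (rounded down)
After reduction: 265 − 26 = 239 months
Less pre-trial detention credit: 239 months − 38 months = 201 months
Minimum 92 months: 201 months meets the minimum, no increase.

Sentence: 201 months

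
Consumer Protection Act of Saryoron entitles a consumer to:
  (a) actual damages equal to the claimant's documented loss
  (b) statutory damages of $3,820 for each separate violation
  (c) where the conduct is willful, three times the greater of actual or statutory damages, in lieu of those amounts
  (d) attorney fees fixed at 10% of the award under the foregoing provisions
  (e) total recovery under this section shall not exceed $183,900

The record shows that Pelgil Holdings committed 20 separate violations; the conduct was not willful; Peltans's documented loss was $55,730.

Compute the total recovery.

Statutory damages: 20 × $3,820 = $76,400
Conduct not willful: the in-lieu enhancement does not apply.
Actual plus statutory damages: $55,730 + $76,400 = $132,130
Attorney fees: 10% of $132,130 = $13,213
Total before cap: $132,130 + $13,213 = $145,343
Cap at $183,900: $145,343 is within the cap, no reduction.

$145,343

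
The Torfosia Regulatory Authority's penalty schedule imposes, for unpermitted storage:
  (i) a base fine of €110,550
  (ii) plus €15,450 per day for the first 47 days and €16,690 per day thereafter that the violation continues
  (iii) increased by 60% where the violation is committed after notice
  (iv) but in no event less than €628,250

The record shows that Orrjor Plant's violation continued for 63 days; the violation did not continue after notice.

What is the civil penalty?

First 47 days: 47 × €15,450 = €726,150
Remaining days: (63 − 47) × €16,690 = €267,040
Per-day component: €726,150 + €267,040 = €993,190
Base plus per-day: €110,550 + €993,190 = €1,103,740
The violation did not continue after notice: no 60% increase.
Minimum €628,250: €1,103,740 meets the minimum, no increase.

Civil penalty: €1,103,740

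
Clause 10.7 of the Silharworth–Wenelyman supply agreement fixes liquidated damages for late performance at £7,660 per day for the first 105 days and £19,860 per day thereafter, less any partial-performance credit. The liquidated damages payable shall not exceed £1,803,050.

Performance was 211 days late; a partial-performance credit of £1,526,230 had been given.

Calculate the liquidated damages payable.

Liquidated damages: £1,383,230

First 105 days: 105 × £7,660 = £804,300
Remaining days: (211 − 105) × £19,860 = £2,105,160
Accrued per-day damages: £804,300 + £2,105,160 = £2,909,460
Less partial-performance credit: £2,909,460 − £1,526,230 = £1,383,230
Cap at £1,803,050: £1,383,230 is within the cap, no reduction.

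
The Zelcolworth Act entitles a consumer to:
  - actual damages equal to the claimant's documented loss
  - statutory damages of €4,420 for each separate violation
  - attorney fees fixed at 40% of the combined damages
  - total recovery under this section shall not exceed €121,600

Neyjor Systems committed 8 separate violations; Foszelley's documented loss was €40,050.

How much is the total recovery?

Statutory damages: 8 × €4,420 = €35,360
Combined damages: €40,050 + €35,360 = €75,410
Attorney fees: 40% of €75,410 = €30,164
Total before cap: €75,410 + €30,164 = €105,574
Cap at €121,600: €105,574 is within the cap, no reduction.

€105,574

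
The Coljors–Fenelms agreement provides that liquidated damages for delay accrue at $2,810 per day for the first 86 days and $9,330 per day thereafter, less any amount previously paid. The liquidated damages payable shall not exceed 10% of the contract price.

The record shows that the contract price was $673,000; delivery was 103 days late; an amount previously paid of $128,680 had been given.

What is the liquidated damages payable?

First 86 days: 86 × $2,810 = $241,660
Remaining days: (103 − 86) × $9,330 = $158,610
Accrued per-day damages: $241,660 + $158,610 = $400,270
Less amount previously paid: $400,270 − $128,680 = $271,590
Cap: 10% of $673,000 = $67,300
Cap at $67,300: $271,590 exceeds the cap → $67,300

$67,300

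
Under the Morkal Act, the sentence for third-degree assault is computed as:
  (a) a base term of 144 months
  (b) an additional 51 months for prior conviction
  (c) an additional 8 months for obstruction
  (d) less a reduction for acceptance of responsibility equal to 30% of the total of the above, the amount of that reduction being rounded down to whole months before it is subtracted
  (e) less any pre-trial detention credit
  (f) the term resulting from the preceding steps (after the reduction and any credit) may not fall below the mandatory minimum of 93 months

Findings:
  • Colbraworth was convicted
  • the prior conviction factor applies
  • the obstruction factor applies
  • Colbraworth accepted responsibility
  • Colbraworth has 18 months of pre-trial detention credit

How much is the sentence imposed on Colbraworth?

125 months

Prior conviction enhancement: +51 months
Obstruction enhancement: +8 months
Adjusted term: 144 months + 51 months + 8 months = 203 months
Acceptance of responsibility reduction: 30% of 203 months = 60 months (rounded down)
After reduction: 203 − 60 = 143 months
Less pre-trial detention credit: 143 months − 18 months = 125 months
Minimum 93 months: 125 months meets the minimum, no increase.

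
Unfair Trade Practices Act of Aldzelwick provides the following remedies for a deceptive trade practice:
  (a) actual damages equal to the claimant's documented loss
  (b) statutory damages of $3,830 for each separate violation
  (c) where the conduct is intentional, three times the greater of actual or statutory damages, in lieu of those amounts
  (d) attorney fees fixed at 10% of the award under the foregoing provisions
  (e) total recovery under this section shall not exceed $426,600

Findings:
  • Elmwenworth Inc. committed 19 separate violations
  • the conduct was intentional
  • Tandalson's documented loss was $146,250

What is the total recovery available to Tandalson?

$426,600

Statutory damages: 19 × $3,830 = $72,770
Greater of actual damages ($146,250) or statutory damages ($72,770): $146,250
Trebled: 3 × $146,250 = $438,750
Attorney fees: 10% of $438,750 = $43,875
Total before cap: $438,750 + $43,875 = $482,625
Cap at $426,600: $482,625 exceeds the cap → $426,600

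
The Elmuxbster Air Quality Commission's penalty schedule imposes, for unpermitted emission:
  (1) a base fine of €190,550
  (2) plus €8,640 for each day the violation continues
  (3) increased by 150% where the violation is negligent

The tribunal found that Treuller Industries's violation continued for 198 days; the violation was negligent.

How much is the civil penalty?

€4,753,175

Per-day component: 198 × €8,640 = €1,710,720
Base plus per-day: €190,550 + €1,710,720 = €1,901,270
Enhancement: 150% of €1,901,270 = €2,851,905
Enhanced fine: €1,901,270 + €2,851,905 = €4,753,175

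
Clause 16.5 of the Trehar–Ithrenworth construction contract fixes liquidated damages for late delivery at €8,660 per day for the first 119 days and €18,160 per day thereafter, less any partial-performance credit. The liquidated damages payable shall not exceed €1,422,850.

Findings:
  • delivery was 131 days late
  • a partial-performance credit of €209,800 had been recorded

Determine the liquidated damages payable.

€1,038,660

First 119 days: 119 × €8,660 = €1,030,540
Remaining days: (131 − 119) × €18,160 = €217,920
Accrued per-day damages: €1,030,540 + €217,920 = €1,248,460
Less partial-performance credit: €1,248,460 − €209,800 = €1,038,660
Cap at €1,422,850: €1,038,660 is within the cap, no reduction.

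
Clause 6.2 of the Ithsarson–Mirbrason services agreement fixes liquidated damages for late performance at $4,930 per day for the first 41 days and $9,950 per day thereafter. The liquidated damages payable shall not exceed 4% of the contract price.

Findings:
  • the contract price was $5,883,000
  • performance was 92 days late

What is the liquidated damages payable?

First 41 days: 41 × $4,930 = $202,130
Remaining days: (92 − 41) × $9,950 = $507,450
Accrued per-day damages: $202,130 + $507,450 = $709,580
Cap: 4% of $5,883,000 = $235,320
Cap at $235,320: $709,580 exceeds the cap → $235,320

Liquidated damages: $235,320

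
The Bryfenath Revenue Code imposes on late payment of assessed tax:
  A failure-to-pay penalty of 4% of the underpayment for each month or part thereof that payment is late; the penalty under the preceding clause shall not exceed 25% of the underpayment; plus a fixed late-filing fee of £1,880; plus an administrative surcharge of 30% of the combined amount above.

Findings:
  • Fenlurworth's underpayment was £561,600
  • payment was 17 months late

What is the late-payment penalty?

£184,964

Accrued rate: 4% × 17 = 68%, capped at 25% → 25%
Failure-to-pay penalty: 25% of £561,600 = £140,400
Penalty before surcharge: £140,400 + £1,880 = £142,280
Administrative surcharge: 30% of £142,280 = £42,684
Total penalty: £142,280 + £42,684 = £184,964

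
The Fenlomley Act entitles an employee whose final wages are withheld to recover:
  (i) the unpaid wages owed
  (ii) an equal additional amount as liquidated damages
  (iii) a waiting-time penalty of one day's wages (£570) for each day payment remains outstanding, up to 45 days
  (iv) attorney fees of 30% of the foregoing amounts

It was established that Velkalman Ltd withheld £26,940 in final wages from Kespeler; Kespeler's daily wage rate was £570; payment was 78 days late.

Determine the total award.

Liquidated damages (equal amount): £26,940
Penalty days: min(78, 45) = 45
Waiting-time penalty: 45 × £570 = £25,650
Subtotal: £26,940 + £26,940 + £25,650 = £79,530
Attorney fees: 30% of £79,530 = £23,859
Total award: £79,530 + £23,859 = £103,389

£103,389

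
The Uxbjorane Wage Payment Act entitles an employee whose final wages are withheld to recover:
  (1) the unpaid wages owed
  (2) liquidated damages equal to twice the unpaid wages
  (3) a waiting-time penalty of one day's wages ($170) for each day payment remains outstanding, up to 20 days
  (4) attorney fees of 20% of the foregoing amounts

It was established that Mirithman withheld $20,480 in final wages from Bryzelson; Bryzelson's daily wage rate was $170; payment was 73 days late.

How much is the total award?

$77,808

Doubled: 2 × $20,480 = $40,960
Penalty days: min(73, 20) = 20
Waiting-time penalty: 20 × $170 = $3,400
Subtotal: $20,480 + $40,960 + $3,400 = $64,840
Attorney fees: 20% of $64,840 = $12,968
Total award: $64,840 + $12,968 = $77,808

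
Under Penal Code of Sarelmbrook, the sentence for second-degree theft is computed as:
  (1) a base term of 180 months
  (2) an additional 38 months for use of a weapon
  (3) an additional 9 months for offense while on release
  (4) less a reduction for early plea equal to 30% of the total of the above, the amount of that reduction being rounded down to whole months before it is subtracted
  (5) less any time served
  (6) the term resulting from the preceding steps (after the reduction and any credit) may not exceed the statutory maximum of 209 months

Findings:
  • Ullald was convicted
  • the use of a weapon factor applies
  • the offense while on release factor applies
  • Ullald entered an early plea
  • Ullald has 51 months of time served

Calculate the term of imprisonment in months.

Sentence: 108 months

Use of a weapon enhancement: +38 months
Offense while on release enhancement: +9 months
Adjusted term: 180 months + 38 months + 9 months = 227 months
Early plea reduction: 30% of 227 months = 68 months (rounded down)
After reduction: 227 − 68 = 159 months
Less time served: 159 months − 51 months = 108 months
Cap at 209 months: 108 months is within the cap, no reduction.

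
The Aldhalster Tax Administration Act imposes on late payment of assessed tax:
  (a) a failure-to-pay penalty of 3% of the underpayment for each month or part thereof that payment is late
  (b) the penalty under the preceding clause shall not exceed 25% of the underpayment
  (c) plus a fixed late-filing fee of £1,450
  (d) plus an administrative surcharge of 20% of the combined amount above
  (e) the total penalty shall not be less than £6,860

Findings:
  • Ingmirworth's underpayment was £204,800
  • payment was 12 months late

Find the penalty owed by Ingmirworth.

Penalty: £63,180

Accrued rate: 3% × 12 = 36%, capped at 25% → 25%
Failure-to-pay penalty: 25% of £204,800 = £51,200
Penalty before surcharge: £51,200 + £1,450 = £52,650
Administrative surcharge: 20% of £52,650 = £10,530
Total penalty: £52,650 + £10,530 = £63,180
Minimum £6,860: £63,180 meets the minimum, no increase.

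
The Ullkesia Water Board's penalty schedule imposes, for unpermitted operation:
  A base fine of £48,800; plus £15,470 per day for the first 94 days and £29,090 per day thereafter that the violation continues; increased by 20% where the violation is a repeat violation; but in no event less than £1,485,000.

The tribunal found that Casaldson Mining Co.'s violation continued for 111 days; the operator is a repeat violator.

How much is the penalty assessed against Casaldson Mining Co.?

First 94 days: 94 × £15,470 = £1,454,180
Remaining days: (111 − 94) × £29,090 = £494,530
Per-day component: £1,454,180 + £494,530 = £1,948,710
Base plus per-day: £48,800 + £1,948,710 = £1,997,510
Enhancement: 20% of £1,997,510 = £399,502
Enhanced fine: £1,997,510 + £399,502 = £2,397,012
Minimum £1,485,000: £2,397,012 meets the minimum, no increase.

£2,397,012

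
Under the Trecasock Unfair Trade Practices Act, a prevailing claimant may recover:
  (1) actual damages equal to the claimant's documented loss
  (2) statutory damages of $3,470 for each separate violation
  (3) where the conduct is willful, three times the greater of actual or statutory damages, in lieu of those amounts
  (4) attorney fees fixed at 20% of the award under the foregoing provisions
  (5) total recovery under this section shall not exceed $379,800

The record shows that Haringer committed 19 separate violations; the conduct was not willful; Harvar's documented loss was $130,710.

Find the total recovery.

Statutory damages: 19 × $3,470 = $65,930
Conduct not willful: the in-lieu enhancement does not apply.
Actual plus statutory damages: $130,710 + $65,930 = $196,640
Attorney fees: 20% of $196,640 = $39,328
Total before cap: $196,640 + $39,328 = $235,968
Cap at $379,800: $235,968 is within the cap, no reduction.

$235,968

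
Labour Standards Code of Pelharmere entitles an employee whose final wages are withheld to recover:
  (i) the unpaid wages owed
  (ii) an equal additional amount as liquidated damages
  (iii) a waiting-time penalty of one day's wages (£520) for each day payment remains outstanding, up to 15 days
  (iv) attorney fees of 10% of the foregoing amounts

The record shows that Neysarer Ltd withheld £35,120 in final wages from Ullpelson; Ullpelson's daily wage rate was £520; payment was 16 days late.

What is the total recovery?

£85,844

Liquidated damages (equal amount): £35,120
Penalty days: min(16, 15) = 15
Waiting-time penalty: 15 × £520 = £7,800
Subtotal: £35,120 + £35,120 + £7,800 = £78,040
Attorney fees: 10% of £78,040 = £7,804
Total award: £78,040 + £7,804 = £85,844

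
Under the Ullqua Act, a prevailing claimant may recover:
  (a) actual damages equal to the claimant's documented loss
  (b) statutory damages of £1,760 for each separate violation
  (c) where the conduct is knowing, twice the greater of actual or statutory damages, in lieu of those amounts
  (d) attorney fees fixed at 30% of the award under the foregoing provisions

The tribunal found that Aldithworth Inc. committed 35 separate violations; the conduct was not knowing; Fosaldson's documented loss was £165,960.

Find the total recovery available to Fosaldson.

Statutory damages: 35 × £1,760 = £61,600
Conduct not knowing: the in-lieu enhancement does not apply.
Actual plus statutory damages: £165,960 + £61,600 = £227,560
Attorney fees: 30% of £227,560 = £68,268
Total recovery: £227,560 + £68,268 = £295,828

£295,828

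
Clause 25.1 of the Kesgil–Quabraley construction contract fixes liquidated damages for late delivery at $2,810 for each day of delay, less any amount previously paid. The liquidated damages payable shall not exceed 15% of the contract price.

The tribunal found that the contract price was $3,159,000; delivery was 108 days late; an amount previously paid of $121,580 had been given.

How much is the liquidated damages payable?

Per-day damages: 108 × $2,810 = $303,480
Less amount previously paid: $303,480 − $121,580 = $181,900
Cap: 15% of $3,159,000 = $473,850
Cap at $473,850: $181,900 is within the cap, no reduction.

$181,900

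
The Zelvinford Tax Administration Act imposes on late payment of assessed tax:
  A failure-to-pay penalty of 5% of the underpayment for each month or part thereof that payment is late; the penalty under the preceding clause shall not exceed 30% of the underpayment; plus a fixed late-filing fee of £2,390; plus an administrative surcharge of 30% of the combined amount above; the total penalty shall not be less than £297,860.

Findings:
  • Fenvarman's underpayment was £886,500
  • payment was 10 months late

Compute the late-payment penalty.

Accrued rate: 5% × 10 = 50%, capped at 30% → 30%
Failure-to-pay penalty: 30% of £886,500 = £265,950
Penalty before surcharge: £265,950 + £2,390 = £268,340
Administrative surcharge: 30% of £268,340 = £80,502
Total penalty: £268,340 + £80,502 = £348,842
Minimum £297,860: £348,842 meets the minimum, no increase.

Penalty: £348,842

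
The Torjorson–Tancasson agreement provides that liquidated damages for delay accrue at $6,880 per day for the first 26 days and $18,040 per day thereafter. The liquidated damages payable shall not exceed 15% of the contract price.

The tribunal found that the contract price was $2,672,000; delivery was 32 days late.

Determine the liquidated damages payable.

First 26 days: 26 × $6,880 = $178,880
Remaining days: (32 − 26) × $18,040 = $108,240
Accrued per-day damages: $178,880 + $108,240 = $287,120
Cap: 15% of $2,672,000 = $400,800
Cap at $400,800: $287,120 is within the cap, no reduction.

$287,120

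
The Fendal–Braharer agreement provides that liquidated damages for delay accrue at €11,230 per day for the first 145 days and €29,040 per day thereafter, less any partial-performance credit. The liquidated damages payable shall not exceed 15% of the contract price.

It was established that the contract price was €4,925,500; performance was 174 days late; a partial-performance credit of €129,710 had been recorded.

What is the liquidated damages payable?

€738,825

First 145 days: 145 × €11,230 = €1,628,350
Remaining days: (174 − 145) × €29,040 = €842,160
Accrued per-day damages: €1,628,350 + €842,160 = €2,470,510
Less partial-performance credit: €2,470,510 − €129,710 = €2,340,800
Cap: 15% of €4,925,500 = €738,825
Cap at €738,825: €2,340,800 exceeds the cap → €738,825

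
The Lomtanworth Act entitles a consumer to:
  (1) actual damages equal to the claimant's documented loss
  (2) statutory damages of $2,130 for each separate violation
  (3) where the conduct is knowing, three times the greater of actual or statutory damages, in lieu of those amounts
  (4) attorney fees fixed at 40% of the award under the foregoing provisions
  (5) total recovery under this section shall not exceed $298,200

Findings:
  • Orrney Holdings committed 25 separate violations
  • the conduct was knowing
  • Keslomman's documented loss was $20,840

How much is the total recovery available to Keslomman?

$223,650

Statutory damages: 25 × $2,130 = $53,250
Greater of actual damages ($20,840) or statutory damages ($53,250): $53,250
Trebled: 3 × $53,250 = $159,750
Attorney fees: 40% of $159,750 = $63,900
Total before cap: $159,750 + $63,900 = $223,650
Cap at $298,200: $223,650 is within the cap, no reduction.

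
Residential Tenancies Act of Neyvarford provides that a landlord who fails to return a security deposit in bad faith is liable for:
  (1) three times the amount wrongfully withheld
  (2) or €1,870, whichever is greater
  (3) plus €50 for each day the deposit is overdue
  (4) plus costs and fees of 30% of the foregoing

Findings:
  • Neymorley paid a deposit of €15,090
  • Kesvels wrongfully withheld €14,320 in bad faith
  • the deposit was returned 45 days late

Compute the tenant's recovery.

Trebled: 3 × €14,320 = €42,960
Minimum €1,870: €42,960 meets the minimum, no increase.
Late-return penalty: 45 × €50 = €2,250
Damages plus late penalty: €42,960 + €2,250 = €45,210
Costs and fees: 30% of €45,210 = €13,563
Total recovery: €45,210 + €13,563 = €58,773

€58,773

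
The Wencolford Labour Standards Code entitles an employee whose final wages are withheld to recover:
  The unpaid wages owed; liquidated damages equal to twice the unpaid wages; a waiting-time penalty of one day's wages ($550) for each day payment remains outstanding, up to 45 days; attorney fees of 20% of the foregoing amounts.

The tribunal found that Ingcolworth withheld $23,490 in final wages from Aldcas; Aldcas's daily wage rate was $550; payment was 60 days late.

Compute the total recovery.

Doubled: 2 × $23,490 = $46,980
Penalty days: min(60, 45) = 45
Waiting-time penalty: 45 × $550 = $24,750
Subtotal: $23,490 + $46,980 + $24,750 = $95,220
Attorney fees: 20% of $95,220 = $19,044
Total award: $95,220 + $19,044 = $114,264

$114,264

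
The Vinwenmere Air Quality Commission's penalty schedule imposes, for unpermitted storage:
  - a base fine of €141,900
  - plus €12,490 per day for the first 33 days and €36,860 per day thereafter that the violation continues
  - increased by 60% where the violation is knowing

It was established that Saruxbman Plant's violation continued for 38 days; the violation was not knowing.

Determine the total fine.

€738,370

First 33 days: 33 × €12,490 = €412,170
Remaining days: (38 − 33) × €36,860 = €184,300
Per-day component: €412,170 + €184,300 = €596,470
Base plus per-day: €141,900 + €596,470 = €738,370
The violation was not knowing: no 60% increase.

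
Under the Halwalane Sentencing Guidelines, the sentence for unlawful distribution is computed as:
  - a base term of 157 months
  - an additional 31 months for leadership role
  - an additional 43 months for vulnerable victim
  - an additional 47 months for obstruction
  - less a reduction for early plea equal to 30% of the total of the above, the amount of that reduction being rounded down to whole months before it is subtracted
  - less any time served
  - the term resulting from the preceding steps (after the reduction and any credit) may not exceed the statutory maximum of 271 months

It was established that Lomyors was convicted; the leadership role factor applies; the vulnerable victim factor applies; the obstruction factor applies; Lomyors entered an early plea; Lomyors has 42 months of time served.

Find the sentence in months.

153 months

Leadership role enhancement: +31 months
Vulnerable victim enhancement: +43 months
Obstruction enhancement: +47 months
Adjusted term: 157 months + 31 months + 43 months + 47 months = 278 months
Early plea reduction: 30% of 278 months = 83 months (rounded down)
After reduction: 278 − 83 = 195 months
Less time served: 195 months − 42 months = 153 months
Cap at 271 months: 153 months is within the cap, no reduction.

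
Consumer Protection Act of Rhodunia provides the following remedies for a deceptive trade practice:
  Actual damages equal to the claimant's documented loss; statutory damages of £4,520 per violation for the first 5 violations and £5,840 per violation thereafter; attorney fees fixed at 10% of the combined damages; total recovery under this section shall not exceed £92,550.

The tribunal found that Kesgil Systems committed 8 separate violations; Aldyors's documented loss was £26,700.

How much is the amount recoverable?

First 5 violations: 5 × £4,520 = £22,600
Remaining violations: (8 − 5) × £5,840 = £17,520
Statutory damages: £22,600 + £17,520 = £40,120
Combined damages: £26,700 + £40,120 = £66,820
Attorney fees: 10% of £66,820 = £6,682
Total before cap: £66,820 + £6,682 = £73,502
Cap at £92,550: £73,502 is within the cap, no reduction.

Total recovery: £73,502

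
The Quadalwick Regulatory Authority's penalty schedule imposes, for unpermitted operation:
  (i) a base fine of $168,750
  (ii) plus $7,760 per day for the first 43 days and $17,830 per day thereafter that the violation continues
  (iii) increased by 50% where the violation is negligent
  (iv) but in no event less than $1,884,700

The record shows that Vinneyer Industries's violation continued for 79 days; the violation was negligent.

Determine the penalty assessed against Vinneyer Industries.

First 43 days: 43 × $7,760 = $333,680
Remaining days: (79 − 43) × $17,830 = $641,880
Per-day component: $333,680 + $641,880 = $975,560
Base plus per-day: $168,750 + $975,560 = $1,144,310
Enhancement: 50% of $1,144,310 = $572,155
Enhanced fine: $1,144,310 + $572,155 = $1,716,465
Minimum $1,884,700: $1,716,465 is below the minimum → $1,884,700

$1,884,700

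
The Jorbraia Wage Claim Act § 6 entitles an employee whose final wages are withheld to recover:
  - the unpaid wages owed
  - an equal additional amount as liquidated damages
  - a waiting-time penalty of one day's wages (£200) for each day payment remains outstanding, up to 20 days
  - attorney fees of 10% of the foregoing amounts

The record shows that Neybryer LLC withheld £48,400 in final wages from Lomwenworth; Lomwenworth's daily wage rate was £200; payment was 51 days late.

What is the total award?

£110,880

Liquidated damages (equal amount): £48,400
Penalty days: min(51, 20) = 20
Waiting-time penalty: 20 × £200 = £4,000
Subtotal: £48,400 + £48,400 + £4,000 = £100,800
Attorney fees: 10% of £100,800 = £10,080
Total award: £100,800 + £10,080 = £110,880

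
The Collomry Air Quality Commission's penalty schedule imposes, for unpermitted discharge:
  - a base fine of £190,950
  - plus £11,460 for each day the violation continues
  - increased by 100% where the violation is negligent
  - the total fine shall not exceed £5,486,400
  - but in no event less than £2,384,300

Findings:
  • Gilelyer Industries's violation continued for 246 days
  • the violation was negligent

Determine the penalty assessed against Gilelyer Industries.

Per-day component: 246 × £11,460 = £2,819,160
Base plus per-day: £190,950 + £2,819,160 = £3,010,110
Enhancement: 100% of £3,010,110 = £3,010,110
Enhanced fine: £3,010,110 + £3,010,110 = £6,020,220
Cap at £5,486,400: £6,020,220 exceeds the cap → £5,486,400
Minimum £2,384,300: £5,486,400 meets the minimum, no increase.

£5,486,400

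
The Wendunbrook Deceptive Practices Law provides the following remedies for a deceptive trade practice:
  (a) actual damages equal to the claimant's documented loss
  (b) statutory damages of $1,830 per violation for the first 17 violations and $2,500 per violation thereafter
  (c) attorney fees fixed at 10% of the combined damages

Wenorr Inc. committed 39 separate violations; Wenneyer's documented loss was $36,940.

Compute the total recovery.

$135,355

First 17 violations: 17 × $1,830 = $31,110
Remaining violations: (39 − 17) × $2,500 = $55,000
Statutory damages: $31,110 + $55,000 = $86,110
Combined damages: $36,940 + $86,110 = $123,050
Attorney fees: 10% of $123,050 = $12,305
Total recovery: $123,050 + $12,305 = $135,355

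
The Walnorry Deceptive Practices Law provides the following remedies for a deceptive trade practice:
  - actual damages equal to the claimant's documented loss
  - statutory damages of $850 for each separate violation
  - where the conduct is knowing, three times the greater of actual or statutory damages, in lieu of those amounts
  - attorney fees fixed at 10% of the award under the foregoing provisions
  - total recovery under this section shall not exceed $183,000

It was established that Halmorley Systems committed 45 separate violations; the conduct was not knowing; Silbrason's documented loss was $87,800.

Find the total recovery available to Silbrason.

Total recovery: $138,655

Statutory damages: 45 × $850 = $38,250
Conduct not knowing: the in-lieu enhancement does not apply.
Actual plus statutory damages: $87,800 + $38,250 = $126,050
Attorney fees: 10% of $126,050 = $12,605
Total before cap: $126,050 + $12,605 = $138,655
Cap at $183,000: $138,655 is within the cap, no reduction.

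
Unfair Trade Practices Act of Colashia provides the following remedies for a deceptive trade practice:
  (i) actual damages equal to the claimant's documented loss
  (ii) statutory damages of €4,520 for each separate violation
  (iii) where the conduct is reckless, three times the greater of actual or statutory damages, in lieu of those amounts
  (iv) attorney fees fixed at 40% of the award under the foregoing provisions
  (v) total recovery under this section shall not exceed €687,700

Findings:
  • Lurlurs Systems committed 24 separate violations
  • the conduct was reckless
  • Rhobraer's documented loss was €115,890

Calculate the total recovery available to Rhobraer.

€486,738

Statutory damages: 24 × €4,520 = €108,480
Greater of actual damages (€115,890) or statutory damages (€108,480): €115,890
Trebled: 3 × €115,890 = €347,670
Attorney fees: 40% of €347,670 = €139,068
Total before cap: €347,670 + €139,068 = €486,738
Cap at €687,700: €486,738 is within the cap, no reduction.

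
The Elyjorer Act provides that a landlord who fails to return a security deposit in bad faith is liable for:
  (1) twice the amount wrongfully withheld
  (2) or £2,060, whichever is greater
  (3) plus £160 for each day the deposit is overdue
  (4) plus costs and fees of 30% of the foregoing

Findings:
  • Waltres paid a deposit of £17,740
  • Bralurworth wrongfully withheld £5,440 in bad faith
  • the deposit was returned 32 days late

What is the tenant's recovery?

Doubled: 2 × £5,440 = £10,880
Minimum £2,060: £10,880 meets the minimum, no increase.
Late-return penalty: 32 × £160 = £5,120
Damages plus late penalty: £10,880 + £5,120 = £16,000
Costs and fees: 30% of £16,000 = £4,800
Total recovery: £16,000 + £4,800 = £20,800

£20,800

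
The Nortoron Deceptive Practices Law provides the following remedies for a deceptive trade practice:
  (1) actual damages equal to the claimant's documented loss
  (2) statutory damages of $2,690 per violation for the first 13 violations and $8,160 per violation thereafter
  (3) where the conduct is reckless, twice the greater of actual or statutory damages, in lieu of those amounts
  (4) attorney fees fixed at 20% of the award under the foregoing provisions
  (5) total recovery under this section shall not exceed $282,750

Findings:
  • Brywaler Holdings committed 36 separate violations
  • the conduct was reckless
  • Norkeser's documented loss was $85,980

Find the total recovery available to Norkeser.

First 13 violations: 13 × $2,690 = $34,970
Remaining violations: (36 − 13) × $8,160 = $187,680
Statutory damages: $34,970 + $187,680 = $222,650
Greater of actual damages ($85,980) or statutory damages ($222,650): $222,650
Doubled: 2 × $222,650 = $445,300
Attorney fees: 20% of $445,300 = $89,060
Total before cap: $445,300 + $89,060 = $534,360
Cap at $282,750: $534,360 exceeds the cap → $282,750

Total recovery: $282,750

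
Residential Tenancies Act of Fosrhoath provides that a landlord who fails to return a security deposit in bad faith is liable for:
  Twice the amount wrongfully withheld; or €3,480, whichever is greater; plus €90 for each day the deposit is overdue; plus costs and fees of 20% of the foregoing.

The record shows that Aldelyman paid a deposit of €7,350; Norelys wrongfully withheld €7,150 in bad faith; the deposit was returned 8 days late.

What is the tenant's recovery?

Doubled: 2 × €7,150 = €14,300
Minimum €3,480: €14,300 meets the minimum, no increase.
Late-return penalty: 8 × €90 = €720
Damages plus late penalty: €14,300 + €720 = €15,020
Costs and fees: 20% of €15,020 = €3,004
Total recovery: €15,020 + €3,004 = €18,024

€18,024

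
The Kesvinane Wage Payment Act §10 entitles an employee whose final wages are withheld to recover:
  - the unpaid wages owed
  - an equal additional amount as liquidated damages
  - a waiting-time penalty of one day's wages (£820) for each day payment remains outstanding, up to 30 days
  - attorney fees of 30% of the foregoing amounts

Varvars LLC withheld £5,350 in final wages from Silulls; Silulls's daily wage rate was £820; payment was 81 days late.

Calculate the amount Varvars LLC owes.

£45,890

Liquidated damages (equal amount): £5,350
Penalty days: min(81, 30) = 30
Waiting-time penalty: 30 × £820 = £24,600
Subtotal: £5,350 + £5,350 + £24,600 = £35,300
Attorney fees: 30% of £35,300 = £10,590
Total award: £35,300 + £10,590 = £45,890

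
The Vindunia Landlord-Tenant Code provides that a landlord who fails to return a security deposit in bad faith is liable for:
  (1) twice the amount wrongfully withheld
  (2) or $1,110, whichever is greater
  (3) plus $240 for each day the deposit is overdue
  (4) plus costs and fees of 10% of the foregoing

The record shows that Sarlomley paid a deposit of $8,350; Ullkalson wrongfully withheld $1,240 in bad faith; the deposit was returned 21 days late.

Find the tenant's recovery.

Doubled: 2 × $1,240 = $2,480
Minimum $1,110: $2,480 meets the minimum, no increase.
Late-return penalty: 21 × $240 = $5,040
Damages plus late penalty: $2,480 + $5,040 = $7,520
Costs and fees: 10% of $7,520 = $752
Total recovery: $7,520 + $752 = $8,272

$8,272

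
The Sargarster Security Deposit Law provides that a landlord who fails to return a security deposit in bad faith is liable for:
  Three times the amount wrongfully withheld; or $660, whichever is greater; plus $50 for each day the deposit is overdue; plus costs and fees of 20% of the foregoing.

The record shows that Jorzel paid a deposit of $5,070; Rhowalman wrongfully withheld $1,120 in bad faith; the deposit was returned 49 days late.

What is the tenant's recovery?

Trebled: 3 × $1,120 = $3,360
Minimum $660: $3,360 meets the minimum, no increase.
Late-return penalty: 49 × $50 = $2,450
Damages plus late penalty: $3,360 + $2,450 = $5,810
Costs and fees: 20% of $5,810 = $1,162
Total recovery: $5,810 + $1,162 = $6,972

$6,972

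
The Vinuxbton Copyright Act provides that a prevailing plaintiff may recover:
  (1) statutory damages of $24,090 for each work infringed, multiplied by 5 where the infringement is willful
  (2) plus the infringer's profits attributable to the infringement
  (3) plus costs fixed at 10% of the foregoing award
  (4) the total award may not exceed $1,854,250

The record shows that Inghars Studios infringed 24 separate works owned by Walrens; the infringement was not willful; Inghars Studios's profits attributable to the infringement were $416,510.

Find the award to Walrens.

Statutory damages: 24 × $24,090 = $578,160
Infringement not willful: no ×5 enhancement.
Combined award: $578,160 + $416,510 = $994,670
Costs: 10% of $994,670 = $99,467
Award plus costs: $994,670 + $99,467 = $1,094,137
Cap at $1,854,250: $1,094,137 is within the cap, no reduction.

Award: $1,094,137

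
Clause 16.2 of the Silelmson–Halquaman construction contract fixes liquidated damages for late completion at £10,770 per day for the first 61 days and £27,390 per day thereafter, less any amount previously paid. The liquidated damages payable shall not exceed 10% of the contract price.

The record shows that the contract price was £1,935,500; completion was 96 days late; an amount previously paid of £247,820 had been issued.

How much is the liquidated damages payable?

First 61 days: 61 × £10,770 = £656,970
Remaining days: (96 − 61) × £27,390 = £958,650
Accrued per-day damages: £656,970 + £958,650 = £1,615,620
Less amount previously paid: £1,615,620 − £247,820 = £1,367,800
Cap: 10% of £1,935,500 = £193,550
Cap at £193,550: £1,367,800 exceeds the cap → £193,550

£193,550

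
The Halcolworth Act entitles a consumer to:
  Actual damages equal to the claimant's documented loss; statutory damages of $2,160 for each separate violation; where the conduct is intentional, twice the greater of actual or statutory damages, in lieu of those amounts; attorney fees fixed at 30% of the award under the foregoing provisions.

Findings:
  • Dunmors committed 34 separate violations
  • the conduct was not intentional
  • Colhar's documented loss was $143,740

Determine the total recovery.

Total recovery: $282,334

Statutory damages: 34 × $2,160 = $73,440
Conduct not intentional: the in-lieu enhancement does not apply.
Actual plus statutory damages: $143,740 + $73,440 = $217,180
Attorney fees: 30% of $217,180 = $65,154
Total recovery: $217,180 + $65,154 = $282,334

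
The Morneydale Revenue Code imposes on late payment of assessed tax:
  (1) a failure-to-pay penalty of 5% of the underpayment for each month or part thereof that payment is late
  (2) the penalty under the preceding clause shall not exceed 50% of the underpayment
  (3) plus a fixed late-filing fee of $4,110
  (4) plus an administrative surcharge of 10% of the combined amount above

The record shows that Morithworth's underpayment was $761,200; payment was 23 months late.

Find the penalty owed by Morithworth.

Accrued rate: 5% × 23 = 115%, capped at 50% → 50%
Failure-to-pay penalty: 50% of $761,200 = $380,600
Penalty before surcharge: $380,600 + $4,110 = $384,710
Administrative surcharge: 10% of $384,710 = $38,471
Total penalty: $384,710 + $38,471 = $423,181

$423,181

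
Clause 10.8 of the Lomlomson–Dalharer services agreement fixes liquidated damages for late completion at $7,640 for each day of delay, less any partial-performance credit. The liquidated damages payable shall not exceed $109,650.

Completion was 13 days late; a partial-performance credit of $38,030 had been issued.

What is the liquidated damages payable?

Per-day damages: 13 × $7,640 = $99,320
Less partial-performance credit: $99,320 − $38,030 = $61,290
Cap at $109,650: $61,290 is within the cap, no reduction.

Liquidated damages: $61,290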